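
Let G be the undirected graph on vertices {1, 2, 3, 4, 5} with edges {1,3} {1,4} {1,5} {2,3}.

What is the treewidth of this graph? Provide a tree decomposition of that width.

Treewidth 1.
One optimal decomposition is:
Bags: B1 = {1, 3}  B2 = {1, 4}  B3 = {2, 3}  B4 = {1, 5}
Tree: B1–B2, B1–B3, B1–B4

Each bag holds 2 vertices, so the decomposition has width 1, which upper-bounds the treewidth. Since G has at least one edge (e.g. 3–1), it is not an edgeless graph, so tw(G) ≥ 1. Combining the bounds, tw(G) = 1.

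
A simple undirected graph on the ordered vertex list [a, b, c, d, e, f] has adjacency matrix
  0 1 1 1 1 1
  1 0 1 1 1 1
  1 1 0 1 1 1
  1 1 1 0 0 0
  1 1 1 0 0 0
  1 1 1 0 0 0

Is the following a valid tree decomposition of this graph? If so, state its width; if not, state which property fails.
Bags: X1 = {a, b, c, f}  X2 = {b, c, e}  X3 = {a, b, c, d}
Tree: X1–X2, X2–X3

No — edge (a,e) lies in no bag.

A tree decomposition must satisfy three properties: every vertex lies in some bag; for every edge, both endpoints lie together in some bag; and for every vertex, the bags containing it form a connected subtree. Here edge (a,e) lies in no bag, so the decomposition is invalid.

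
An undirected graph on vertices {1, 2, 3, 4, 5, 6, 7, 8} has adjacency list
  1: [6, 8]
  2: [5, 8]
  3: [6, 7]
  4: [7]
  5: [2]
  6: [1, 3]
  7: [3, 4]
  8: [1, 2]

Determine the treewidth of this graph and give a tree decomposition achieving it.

Treewidth 1.
One optimal decomposition is:
Bags: B1 = {2, 5}  B2 = {2, 8}  B3 = {1, 8}  B4 = {1, 6}  B5 = {3, 6}  B6 = {3, 7}  B7 = {4, 7}
Tree: B1–B2, B2–B3, B3–B4, B4–B5, B5–B6, B6–B7

Each bag holds 2 vertices, so the decomposition has width 1, which upper-bounds the treewidth. Any graph with an edge has treewidth ≥ 1, and G has the edge 5–2. Hence tw(G) = 1 exactly.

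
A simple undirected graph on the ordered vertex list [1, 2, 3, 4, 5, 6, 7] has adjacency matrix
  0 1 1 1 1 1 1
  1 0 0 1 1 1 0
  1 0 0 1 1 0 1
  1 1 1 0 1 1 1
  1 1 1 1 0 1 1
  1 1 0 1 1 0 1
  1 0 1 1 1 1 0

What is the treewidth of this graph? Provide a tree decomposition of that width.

Treewidth 4.
Bags: B1 = {1, 4, 5, 6, 7}  B2 = {1, 2, 4, 5, 6}  B3 = {1, 3, 4, 5, 7}
Tree: B1–B2, B1–B3

Each bag holds 5 vertices, so the decomposition has width 4, which upper-bounds the treewidth. On the other hand G contains the 5-clique {1, 3, 4, 5, 7}. A clique must lie in a single bag of any decomposition, so no decomposition can have width below 4. Hence tw(G) = 4 exactly.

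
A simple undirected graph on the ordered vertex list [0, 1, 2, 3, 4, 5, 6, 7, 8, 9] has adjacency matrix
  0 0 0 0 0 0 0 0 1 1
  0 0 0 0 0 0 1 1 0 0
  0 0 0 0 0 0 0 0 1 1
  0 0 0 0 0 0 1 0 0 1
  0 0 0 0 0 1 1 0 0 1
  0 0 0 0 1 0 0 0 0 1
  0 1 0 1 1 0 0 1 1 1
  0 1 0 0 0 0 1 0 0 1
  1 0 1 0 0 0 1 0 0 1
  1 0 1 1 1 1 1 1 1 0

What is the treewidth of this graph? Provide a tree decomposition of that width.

Treewidth 2.
Bags: B1 = {4, 6, 9}  B2 = {3, 6, 9}  B3 = {6, 7, 9}  B4 = {6, 8, 9}  B5 = {2, 8, 9}  B6 = {1, 6, 7}  B7 = {0, 8, 9}  B8 = {4, 5, 9}
Tree: B1–B2, B1–B3, B1–B4, B4–B5, B3–B6, B5–B7, B1–B8

Every bag has size at most 3, so the width is 3 − 1 = 2 and tw(G) ≤ 2. For the lower bound, the 3 vertices {1, 6, 7} are pairwise adjacent, and any tree decomposition puts a clique entirely inside one bag — forcing width ≥ 2. Combining the bounds, tw(G) = 2.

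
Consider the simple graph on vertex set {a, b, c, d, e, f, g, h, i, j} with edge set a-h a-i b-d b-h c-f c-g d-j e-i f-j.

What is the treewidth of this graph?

A width-1 tree decomposition is:
Bags: B1 = {e, i}  B2 = {a, i}  B3 = {a, h}  B4 = {b, h}  B5 = {b, d}  B6 = {d, j}  B7 = {f, j}  B8 = {c, f}  B9 = {c, g}
Tree: B1–B2, B2–B3, B3–B4, B4–B5, B5–B6, B6–B7, B7–B8, B8–B9
Each bag holds 2 vertices, so the decomposition has width 1, which upper-bounds the treewidth. Any graph with an edge has treewidth ≥ 1, and G has the edge e–i. Combining the bounds, tw(G) = 1.

1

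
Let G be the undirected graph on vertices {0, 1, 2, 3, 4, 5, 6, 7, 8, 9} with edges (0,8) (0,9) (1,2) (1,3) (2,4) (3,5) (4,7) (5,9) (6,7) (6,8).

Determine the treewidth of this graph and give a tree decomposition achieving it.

Each bag holds 3 vertices, so the decomposition has width 2, which upper-bounds the treewidth. The edges 8–0–9–5–3–1–2–4–7–6–8 form a cycle, so G is not a tree and its treewidth is at least 2. Combining the bounds, tw(G) = 2.

Treewidth 2.
One optimal decomposition is:
Bags: B1 = {0, 8, 9}  B2 = {5, 8, 9}  B3 = {3, 5, 8}  B4 = {1, 3, 8}  B5 = {1, 2, 8}  B6 = {2, 4, 8}  B7 = {4, 7, 8}  B8 = {6, 7, 8}
Tree: B1–B2, B2–B3, B3–B4, B4–B5, B5–B6, B6–B7, B7–B8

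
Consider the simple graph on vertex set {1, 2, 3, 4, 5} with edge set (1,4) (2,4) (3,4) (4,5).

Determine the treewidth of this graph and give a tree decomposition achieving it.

Treewidth 1.
One such decomposition:
Bags: B1 = {2, 4}  B2 = {4, 5}  B3 = {3, 4}  B4 = {1, 4}
Tree: B1–B2, B1–B3, B3–B4

Every bag has size at most 2, so the width is 2 − 1 = 1 and tw(G) ≤ 1. G has an edge, so its treewidth is at least 1. Hence tw(G) = 1 exactly.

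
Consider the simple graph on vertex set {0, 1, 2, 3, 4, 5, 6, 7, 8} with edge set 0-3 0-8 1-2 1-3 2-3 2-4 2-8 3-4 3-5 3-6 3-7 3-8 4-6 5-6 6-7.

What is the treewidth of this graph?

2

A width-2 tree decomposition is:
Bags: B1 = {2, 3, 4}  B2 = {1, 2, 3}  B3 = {3, 4, 6}  B4 = {3, 5, 6}  B5 = {2, 3, 8}  B6 = {0, 3, 8}  B7 = {3, 6, 7}
Tree: B1–B2, B1–B3, B3–B4, B1–B5, B5–B6, B3–B7
Every bag has size at most 3, so the width is 3 − 1 = 2 and tw(G) ≤ 2. For the lower bound, the 3 vertices {0, 3, 8} are pairwise adjacent, and any tree decomposition puts a clique entirely inside one bag — forcing width ≥ 2. The upper and lower bounds meet at 2, so that is the treewidth.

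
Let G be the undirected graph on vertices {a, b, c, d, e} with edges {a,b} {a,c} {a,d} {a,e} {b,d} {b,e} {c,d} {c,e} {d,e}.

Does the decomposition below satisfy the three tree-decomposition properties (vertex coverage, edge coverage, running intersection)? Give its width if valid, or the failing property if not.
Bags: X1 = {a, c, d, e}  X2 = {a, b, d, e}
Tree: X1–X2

Yes; width 3.

Checking the three conditions: (i) the bags cover all of {a, b, c, d, e}; (ii) for each edge, some bag contains both endpoints; (iii) the bags containing any fixed vertex form a subtree. All hold, so the decomposition is valid with width 4 − 1 = 3.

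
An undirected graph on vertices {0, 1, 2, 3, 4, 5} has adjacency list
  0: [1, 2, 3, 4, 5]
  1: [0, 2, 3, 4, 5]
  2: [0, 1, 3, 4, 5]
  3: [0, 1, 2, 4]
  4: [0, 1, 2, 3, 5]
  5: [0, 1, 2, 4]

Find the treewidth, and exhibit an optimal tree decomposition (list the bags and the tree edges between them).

Treewidth 4.
Bags: B1 = {0, 1, 2, 3, 4}  B2 = {0, 1, 2, 4, 5}
Tree: B1–B2

Every bag has size at most 5, so the width is 5 − 1 = 4 and tw(G) ≤ 4. Conversely, {0, 1, 2, 3, 4} is a clique of size 5, and the vertices of any clique must share a bag in every tree decomposition; so some bag has ≥ 5 vertices and tw(G) ≥ 4. Therefore the treewidth is 4.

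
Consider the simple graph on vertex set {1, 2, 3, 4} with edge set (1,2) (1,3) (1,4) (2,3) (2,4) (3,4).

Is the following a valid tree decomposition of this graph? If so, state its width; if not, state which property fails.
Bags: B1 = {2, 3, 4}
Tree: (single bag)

No — vertex 1 appears in no bag.

A tree decomposition must satisfy three properties: every vertex lies in some bag; for every edge, both endpoints lie together in some bag; and for every vertex, the bags containing it form a connected subtree. Here vertex 1 appears in no bag, so the decomposition is invalid.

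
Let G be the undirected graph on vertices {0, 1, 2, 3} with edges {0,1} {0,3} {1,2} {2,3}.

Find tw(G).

2

A width-2 tree decomposition is:
Bags: B1 = {0, 1, 3}  B2 = {1, 2, 3}
Tree: B1–B2
Every bag has size at most 3, so the width is 3 − 1 = 2 and tw(G) ≤ 2. Since 3–0–1–2–3 is a cycle in G, G is not acyclic. Forests are exactly the graphs of treewidth ≤ 1, so tw(G) ≥ 2. Hence tw(G) = 2 exactly.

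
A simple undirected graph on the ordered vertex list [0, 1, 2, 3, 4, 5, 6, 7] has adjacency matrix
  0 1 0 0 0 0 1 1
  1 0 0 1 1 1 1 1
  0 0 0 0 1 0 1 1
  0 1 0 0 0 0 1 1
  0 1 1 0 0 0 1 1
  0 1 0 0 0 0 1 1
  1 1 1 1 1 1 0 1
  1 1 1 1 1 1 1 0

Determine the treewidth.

3

A width-3 tree decomposition is:
Bags: B1 = {1, 3, 6, 7}  B2 = {1, 5, 6, 7}  B3 = {0, 1, 6, 7}  B4 = {1, 4, 6, 7}  B5 = {2, 4, 6, 7}
Tree: B1–B2, B2–B3, B2–B4, B4–B5
Every bag has size at most 4, so the width is 4 − 1 = 3 and tw(G) ≤ 3. Conversely, {0, 1, 6, 7} is a clique of size 4, and the vertices of any clique must share a bag in every tree decomposition; so some bag has ≥ 4 vertices and tw(G) ≥ 3. Combining the bounds, tw(G) = 3.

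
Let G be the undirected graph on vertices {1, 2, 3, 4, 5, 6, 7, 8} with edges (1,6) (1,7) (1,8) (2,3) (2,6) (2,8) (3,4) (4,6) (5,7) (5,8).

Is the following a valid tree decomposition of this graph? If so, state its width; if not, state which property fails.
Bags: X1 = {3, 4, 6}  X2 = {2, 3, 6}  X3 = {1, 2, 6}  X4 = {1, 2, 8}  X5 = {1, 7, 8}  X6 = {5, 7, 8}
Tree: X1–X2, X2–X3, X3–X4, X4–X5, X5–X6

Vertex coverage: the bags together contain {1, 2, 3, 4, 5, 6, 7, 8}, the full vertex set. Edge coverage: each edge of G has both endpoints in at least one bag. Running intersection: for every vertex, the bags containing it form a connected subtree. All three properties hold, so this is a valid tree decomposition of width max|bag| − 1 = 2, and hence tw(G) ≤ 2.

Yes; width 2.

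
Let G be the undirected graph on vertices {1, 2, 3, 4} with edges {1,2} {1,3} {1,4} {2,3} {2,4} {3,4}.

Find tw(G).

A width-3 tree decomposition is:
Bags: B1 = {1, 2, 3, 4}
Tree: (single bag)
A single bag containing all 4 vertices is trivially a valid decomposition of width 3. On the other hand G contains the 4-clique {1, 2, 3, 4}. A clique must lie in a single bag of any decomposition, so no decomposition can have width below 3. Hence tw(G) = 3 exactly.

3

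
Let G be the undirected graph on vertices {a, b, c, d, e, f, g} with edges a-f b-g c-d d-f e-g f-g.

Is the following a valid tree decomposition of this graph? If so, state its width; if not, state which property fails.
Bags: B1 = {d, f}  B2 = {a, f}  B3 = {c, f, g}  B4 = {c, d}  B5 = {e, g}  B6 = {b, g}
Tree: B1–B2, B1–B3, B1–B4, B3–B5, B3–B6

A tree decomposition must satisfy three properties: every vertex lies in some bag; for every edge, both endpoints lie together in some bag; and for every vertex, the bags containing it form a connected subtree. Here bags containing vertex c are not connected in the tree, so the decomposition is invalid.

No — bags containing vertex c are not connected in the tree.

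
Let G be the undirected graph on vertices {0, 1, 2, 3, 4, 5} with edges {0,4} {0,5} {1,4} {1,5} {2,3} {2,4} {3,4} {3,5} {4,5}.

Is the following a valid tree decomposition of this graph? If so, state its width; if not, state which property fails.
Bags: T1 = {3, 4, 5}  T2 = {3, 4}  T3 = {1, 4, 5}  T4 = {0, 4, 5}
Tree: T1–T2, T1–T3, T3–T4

No — vertex 2 appears in no bag.

A tree decomposition must satisfy three properties: every vertex lies in some bag; for every edge, both endpoints lie together in some bag; and for every vertex, the bags containing it form a connected subtree. Here vertex 2 appears in no bag, so the decomposition is invalid.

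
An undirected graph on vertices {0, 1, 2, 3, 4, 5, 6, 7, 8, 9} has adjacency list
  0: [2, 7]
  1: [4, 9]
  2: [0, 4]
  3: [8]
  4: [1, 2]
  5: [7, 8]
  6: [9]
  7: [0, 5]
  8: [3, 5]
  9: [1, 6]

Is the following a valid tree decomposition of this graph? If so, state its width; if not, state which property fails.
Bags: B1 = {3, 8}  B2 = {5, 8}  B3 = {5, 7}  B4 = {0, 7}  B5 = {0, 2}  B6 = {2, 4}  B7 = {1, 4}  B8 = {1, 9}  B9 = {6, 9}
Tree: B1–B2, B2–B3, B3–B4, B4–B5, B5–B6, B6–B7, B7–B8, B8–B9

Yes; width 1.

Every vertex of G appears in some bag (union = {0, 1, 2, 3, 4, 5, 6, 7, 8, 9}); every edge is covered by a bag; and for each vertex v the set of bags containing v is connected in the bag tree. The decomposition is therefore valid. The largest bag has 2 vertices, so the width is 1.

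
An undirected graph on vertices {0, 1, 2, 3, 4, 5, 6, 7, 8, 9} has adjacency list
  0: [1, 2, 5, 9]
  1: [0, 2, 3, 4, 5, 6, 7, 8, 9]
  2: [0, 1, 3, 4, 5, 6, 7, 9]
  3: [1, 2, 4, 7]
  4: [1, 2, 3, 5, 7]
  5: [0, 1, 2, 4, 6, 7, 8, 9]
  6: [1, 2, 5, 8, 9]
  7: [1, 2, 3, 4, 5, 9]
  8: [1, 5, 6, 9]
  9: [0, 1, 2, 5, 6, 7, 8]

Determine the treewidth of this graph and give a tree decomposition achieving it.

Each bag holds 5 vertices, so the decomposition has width 4, which upper-bounds the treewidth. On the other hand G contains the 5-clique {1, 5, 6, 8, 9}. A clique must lie in a single bag of any decomposition, so no decomposition can have width below 4. Therefore the treewidth is 4.

Treewidth 4.
Bags: B1 = {1, 2, 4, 5, 7}  B2 = {1, 2, 5, 7, 9}  B3 = {1, 2, 5, 6, 9}  B4 = {0, 1, 2, 5, 9}  B5 = {1, 2, 3, 4, 7}  B6 = {1, 5, 6, 8, 9}
Tree: B1–B2, B2–B3, B3–B4, B1–B5, B3–B6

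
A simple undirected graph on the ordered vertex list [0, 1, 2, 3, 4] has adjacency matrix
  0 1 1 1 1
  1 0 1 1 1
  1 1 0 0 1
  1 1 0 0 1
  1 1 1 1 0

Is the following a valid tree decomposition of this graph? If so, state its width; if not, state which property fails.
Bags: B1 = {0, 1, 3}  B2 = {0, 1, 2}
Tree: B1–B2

No — vertex 4 appears in no bag.

A tree decomposition must satisfy three properties: every vertex lies in some bag; for every edge, both endpoints lie together in some bag; and for every vertex, the bags containing it form a connected subtree. Here vertex 4 appears in no bag, so the decomposition is invalid.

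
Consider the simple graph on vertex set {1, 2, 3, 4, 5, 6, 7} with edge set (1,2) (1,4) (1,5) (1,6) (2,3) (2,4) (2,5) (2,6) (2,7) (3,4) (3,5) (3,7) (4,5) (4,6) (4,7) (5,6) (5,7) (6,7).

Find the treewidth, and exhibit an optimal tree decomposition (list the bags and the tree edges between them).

Treewidth 4.
One optimal decomposition is:
Bags: B1 = {2, 3, 4, 5, 7}  B2 = {2, 4, 5, 6, 7}  B3 = {1, 2, 4, 5, 6}
Tree: B1–B2, B2–B3

Every bag has size at most 5, so the width is 5 − 1 = 4 and tw(G) ≤ 4. Conversely, {2, 3, 4, 5, 7} is a clique of size 5, and the vertices of any clique must share a bag in every tree decomposition; so some bag has ≥ 5 vertices and tw(G) ≥ 4. The upper and lower bounds meet at 4, so that is the treewidth.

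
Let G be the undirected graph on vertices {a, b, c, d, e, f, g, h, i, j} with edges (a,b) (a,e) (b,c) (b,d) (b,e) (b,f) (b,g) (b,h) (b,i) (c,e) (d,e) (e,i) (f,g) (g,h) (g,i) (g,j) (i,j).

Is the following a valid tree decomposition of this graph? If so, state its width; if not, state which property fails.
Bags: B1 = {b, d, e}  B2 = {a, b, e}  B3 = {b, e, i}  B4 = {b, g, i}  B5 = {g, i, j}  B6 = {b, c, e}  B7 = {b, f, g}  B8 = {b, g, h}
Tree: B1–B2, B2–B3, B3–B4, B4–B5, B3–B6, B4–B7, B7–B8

Every vertex of G appears in some bag (union = {a, b, c, d, e, f, g, h, i, j}); every edge is covered by a bag; and for each vertex v the set of bags containing v is connected in the bag tree. The decomposition is therefore valid. The largest bag has 3 vertices, so the width is 2.

Yes; width 2.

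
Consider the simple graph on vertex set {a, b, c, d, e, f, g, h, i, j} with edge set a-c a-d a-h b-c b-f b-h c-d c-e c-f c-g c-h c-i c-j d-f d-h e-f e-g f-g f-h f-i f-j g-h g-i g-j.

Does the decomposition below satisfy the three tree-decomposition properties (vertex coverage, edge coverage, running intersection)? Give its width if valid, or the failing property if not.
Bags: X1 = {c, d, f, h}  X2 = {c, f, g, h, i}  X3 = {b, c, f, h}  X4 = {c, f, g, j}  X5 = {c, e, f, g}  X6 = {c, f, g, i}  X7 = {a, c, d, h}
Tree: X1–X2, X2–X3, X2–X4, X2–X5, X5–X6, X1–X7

A tree decomposition must satisfy three properties: every vertex lies in some bag; for every edge, both endpoints lie together in some bag; and for every vertex, the bags containing it form a connected subtree. Here bags containing vertex i are not connected in the tree, so the decomposition is invalid.

No — bags containing vertex i are not connected in the tree.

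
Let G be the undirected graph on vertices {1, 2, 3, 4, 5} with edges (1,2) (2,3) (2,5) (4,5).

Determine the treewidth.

A width-1 tree decomposition is:
Bags: B1 = {2, 5}  B2 = {2, 3}  B3 = {1, 2}  B4 = {4, 5}
Tree: B1–B2, B1–B3, B1–B4
Every bag has size at most 2, so the width is 2 − 1 = 1 and tw(G) ≤ 1. G has an edge, so its treewidth is at least 1. Hence tw(G) = 1 exactly.

1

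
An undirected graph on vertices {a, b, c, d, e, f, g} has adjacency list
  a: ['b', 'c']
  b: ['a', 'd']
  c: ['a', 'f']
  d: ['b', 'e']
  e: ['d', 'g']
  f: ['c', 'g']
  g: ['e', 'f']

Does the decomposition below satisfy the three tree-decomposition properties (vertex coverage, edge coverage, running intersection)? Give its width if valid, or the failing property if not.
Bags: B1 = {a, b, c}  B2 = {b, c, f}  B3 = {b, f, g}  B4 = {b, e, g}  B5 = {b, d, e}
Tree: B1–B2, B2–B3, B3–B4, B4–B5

Every vertex of G appears in some bag (union = {a, b, c, d, e, f, g}); every edge is covered by a bag; and for each vertex v the set of bags containing v is connected in the bag tree. The decomposition is therefore valid. The largest bag has 3 vertices, so the width is 2.

Yes; width 2.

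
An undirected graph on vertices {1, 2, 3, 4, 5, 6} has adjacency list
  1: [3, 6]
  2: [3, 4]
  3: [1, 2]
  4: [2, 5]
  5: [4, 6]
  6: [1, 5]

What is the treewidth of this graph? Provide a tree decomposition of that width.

Each bag holds 3 vertices, so the decomposition has width 2, which upper-bounds the treewidth. Since 6–1–3–2–4–5–6 is a cycle in G, G is not acyclic. Forests are exactly the graphs of treewidth ≤ 1, so tw(G) ≥ 2. Therefore the treewidth is 2.

Treewidth 2.
One optimal decomposition is:
Bags: B1 = {1, 3, 6}  B2 = {2, 3, 6}  B3 = {2, 4, 6}  B4 = {4, 5, 6}
Tree: B1–B2, B2–B3, B3–B4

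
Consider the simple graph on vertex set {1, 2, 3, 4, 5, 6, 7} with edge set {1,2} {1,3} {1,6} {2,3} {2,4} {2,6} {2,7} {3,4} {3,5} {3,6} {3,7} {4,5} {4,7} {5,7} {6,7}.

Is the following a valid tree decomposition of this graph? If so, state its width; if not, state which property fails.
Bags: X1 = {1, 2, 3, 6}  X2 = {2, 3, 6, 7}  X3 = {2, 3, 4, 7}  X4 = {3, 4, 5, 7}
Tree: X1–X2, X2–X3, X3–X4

Yes; width 3.

Checking the three conditions: (i) the bags cover all of {1, 2, 3, 4, 5, 6, 7}; (ii) for each edge, some bag contains both endpoints; (iii) the bags containing any fixed vertex form a subtree. All hold, so the decomposition is valid with width 4 − 1 = 3.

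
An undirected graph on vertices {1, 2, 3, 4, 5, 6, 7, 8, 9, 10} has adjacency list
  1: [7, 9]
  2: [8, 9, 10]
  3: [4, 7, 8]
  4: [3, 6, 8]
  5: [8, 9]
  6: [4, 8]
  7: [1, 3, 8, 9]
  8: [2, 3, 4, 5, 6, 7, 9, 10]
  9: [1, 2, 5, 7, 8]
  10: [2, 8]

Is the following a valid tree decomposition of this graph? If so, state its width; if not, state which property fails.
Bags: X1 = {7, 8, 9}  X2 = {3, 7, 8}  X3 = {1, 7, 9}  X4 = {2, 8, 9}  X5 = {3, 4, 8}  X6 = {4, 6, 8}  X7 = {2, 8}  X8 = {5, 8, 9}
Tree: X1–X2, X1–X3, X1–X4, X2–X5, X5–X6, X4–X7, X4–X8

A tree decomposition must satisfy three properties: every vertex lies in some bag; for every edge, both endpoints lie together in some bag; and for every vertex, the bags containing it form a connected subtree. Here vertex 10 appears in no bag, so the decomposition is invalid.

No — vertex 10 appears in no bag.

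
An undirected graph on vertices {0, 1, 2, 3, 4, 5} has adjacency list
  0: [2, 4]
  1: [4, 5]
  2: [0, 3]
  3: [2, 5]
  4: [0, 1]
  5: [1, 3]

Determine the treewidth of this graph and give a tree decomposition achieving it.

The largest bag has 3 vertices, giving width 2; this decomposition certifies tw(G) ≤ 2. Since 5–3–2–0–4–1–5 is a cycle in G, G is not acyclic. Forests are exactly the graphs of treewidth ≤ 1, so tw(G) ≥ 2. Hence tw(G) = 2 exactly.

Treewidth 2.
Bags: B1 = {2, 3, 5}  B2 = {0, 2, 5}  B3 = {0, 4, 5}  B4 = {1, 4, 5}
Tree: B1–B2, B2–B3, B3–B4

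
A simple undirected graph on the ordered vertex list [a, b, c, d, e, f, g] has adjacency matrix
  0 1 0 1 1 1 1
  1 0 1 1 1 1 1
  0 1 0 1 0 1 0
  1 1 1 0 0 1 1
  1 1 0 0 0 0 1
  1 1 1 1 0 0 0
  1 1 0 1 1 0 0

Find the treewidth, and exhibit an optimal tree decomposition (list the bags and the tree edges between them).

Every bag has size at most 4, so the width is 4 − 1 = 3 and tw(G) ≤ 3. On the other hand G contains the 4-clique {a, b, d, g}. A clique must lie in a single bag of any decomposition, so no decomposition can have width below 3. Hence tw(G) = 3 exactly.

Treewidth 3.
One such decomposition:
Bags: B1 = {a, b, e, g}  B2 = {a, b, d, g}  B3 = {a, b, d, f}  B4 = {b, c, d, f}
Tree: B1–B2, B2–B3, B3–B4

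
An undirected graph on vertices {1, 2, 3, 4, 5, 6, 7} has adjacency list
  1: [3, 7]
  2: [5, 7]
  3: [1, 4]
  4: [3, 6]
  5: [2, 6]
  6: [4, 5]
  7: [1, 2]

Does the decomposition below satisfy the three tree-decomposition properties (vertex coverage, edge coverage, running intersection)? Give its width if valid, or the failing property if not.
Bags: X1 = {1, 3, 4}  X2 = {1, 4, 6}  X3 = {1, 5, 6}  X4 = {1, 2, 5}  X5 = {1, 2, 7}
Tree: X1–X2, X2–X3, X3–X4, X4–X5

Vertex coverage: the bags together contain {1, 2, 3, 4, 5, 6, 7}, the full vertex set. Edge coverage: each edge of G has both endpoints in at least one bag. Running intersection: for every vertex, the bags containing it form a connected subtree. All three properties hold, so this is a valid tree decomposition of width max|bag| − 1 = 2, and hence tw(G) ≤ 2.

Yes; width 2.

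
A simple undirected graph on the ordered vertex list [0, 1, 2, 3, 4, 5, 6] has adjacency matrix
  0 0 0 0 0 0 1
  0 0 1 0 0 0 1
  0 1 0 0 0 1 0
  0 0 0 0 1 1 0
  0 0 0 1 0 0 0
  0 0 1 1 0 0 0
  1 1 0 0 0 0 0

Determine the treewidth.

1

A width-1 tree decomposition is:
Bags: B1 = {0, 6}  B2 = {1, 6}  B3 = {1, 2}  B4 = {2, 5}  B5 = {3, 5}  B6 = {3, 4}
Tree: B1–B2, B2–B3, B3–B4, B4–B5, B5–B6
The largest bag has 2 vertices, giving width 1; this decomposition certifies tw(G) ≤ 1. Since G has at least one edge (e.g. 0–6), it is not an edgeless graph, so tw(G) ≥ 1. The upper and lower bounds meet at 1, so that is the treewidth.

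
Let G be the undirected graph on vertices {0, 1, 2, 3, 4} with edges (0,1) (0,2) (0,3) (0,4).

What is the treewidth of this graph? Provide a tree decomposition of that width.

The largest bag has 2 vertices, giving width 1; this decomposition certifies tw(G) ≤ 1. Since G has at least one edge (e.g. 2–0), it is not an edgeless graph, so tw(G) ≥ 1. The upper and lower bounds meet at 1, so that is the treewidth.

Treewidth 1.
Bags: B1 = {0, 2}  B2 = {0, 3}  B3 = {0, 1}  B4 = {0, 4}
Tree: B1–B2, B1–B3, B3–B4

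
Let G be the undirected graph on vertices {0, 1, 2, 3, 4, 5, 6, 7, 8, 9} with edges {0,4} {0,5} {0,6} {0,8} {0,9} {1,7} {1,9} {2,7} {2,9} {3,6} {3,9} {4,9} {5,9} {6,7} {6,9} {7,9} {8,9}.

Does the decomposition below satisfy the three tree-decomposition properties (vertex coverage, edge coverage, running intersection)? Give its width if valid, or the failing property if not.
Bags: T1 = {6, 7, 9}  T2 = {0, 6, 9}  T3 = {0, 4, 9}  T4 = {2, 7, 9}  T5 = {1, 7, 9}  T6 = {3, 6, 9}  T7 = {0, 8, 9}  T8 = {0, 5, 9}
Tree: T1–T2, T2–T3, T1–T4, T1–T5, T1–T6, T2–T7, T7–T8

Checking the three conditions: (i) the bags cover all of {0, 1, 2, 3, 4, 5, 6, 7, 8, 9}; (ii) for each edge, some bag contains both endpoints; (iii) the bags containing any fixed vertex form a subtree. All hold, so the decomposition is valid with width 3 − 1 = 2.

Yes; width 2.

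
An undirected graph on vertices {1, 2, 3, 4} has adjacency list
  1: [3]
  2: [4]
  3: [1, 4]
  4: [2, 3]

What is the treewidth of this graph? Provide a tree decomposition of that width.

Treewidth 1.
One such decomposition:
Bags: B1 = {2, 4}  B2 = {3, 4}  B3 = {1, 3}
Tree: B1–B2, B2–B3

Each bag holds 2 vertices, so the decomposition has width 1, which upper-bounds the treewidth. G has an edge, so its treewidth is at least 1. Hence tw(G) = 1 exactly.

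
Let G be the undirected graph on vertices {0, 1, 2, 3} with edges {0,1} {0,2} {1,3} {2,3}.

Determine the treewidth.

2

A width-2 tree decomposition is:
Bags: B1 = {0, 1, 3}  B2 = {0, 2, 3}
Tree: B1–B2
The largest bag has 3 vertices, giving width 2; this decomposition certifies tw(G) ≤ 2. The edges 0–1–3–2–0 form a cycle, so G is not a tree and its treewidth is at least 2. Therefore the treewidth is 2.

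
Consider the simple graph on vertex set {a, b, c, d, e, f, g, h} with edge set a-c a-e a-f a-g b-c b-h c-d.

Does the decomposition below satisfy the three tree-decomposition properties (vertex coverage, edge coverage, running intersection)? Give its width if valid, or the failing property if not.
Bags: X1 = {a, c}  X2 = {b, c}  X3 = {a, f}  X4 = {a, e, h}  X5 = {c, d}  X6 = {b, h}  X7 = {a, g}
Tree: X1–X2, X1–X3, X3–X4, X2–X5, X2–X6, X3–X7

A tree decomposition must satisfy three properties: every vertex lies in some bag; for every edge, both endpoints lie together in some bag; and for every vertex, the bags containing it form a connected subtree. Here bags containing vertex h are not connected in the tree, so the decomposition is invalid.

No — bags containing vertex h are not connected in the tree.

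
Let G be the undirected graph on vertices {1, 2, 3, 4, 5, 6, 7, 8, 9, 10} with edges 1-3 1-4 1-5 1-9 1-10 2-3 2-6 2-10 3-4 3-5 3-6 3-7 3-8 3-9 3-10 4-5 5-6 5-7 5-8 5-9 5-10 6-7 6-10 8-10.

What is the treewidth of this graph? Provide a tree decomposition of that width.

The largest bag has 4 vertices, giving width 3; this decomposition certifies tw(G) ≤ 3. Conversely, {2, 3, 6, 10} is a clique of size 4, and the vertices of any clique must share a bag in every tree decomposition; so some bag has ≥ 4 vertices and tw(G) ≥ 3. Therefore the treewidth is 3.

Treewidth 3.
One such decomposition:
Bags: B1 = {3, 5, 6, 7}  B2 = {3, 5, 6, 10}  B3 = {1, 3, 5, 10}  B4 = {3, 5, 8, 10}  B5 = {2, 3, 6, 10}  B6 = {1, 3, 5, 9}  B7 = {1, 3, 4, 5}
Tree: B1–B2, B2–B3, B3–B4, B2–B5, B3–B6, B3–B7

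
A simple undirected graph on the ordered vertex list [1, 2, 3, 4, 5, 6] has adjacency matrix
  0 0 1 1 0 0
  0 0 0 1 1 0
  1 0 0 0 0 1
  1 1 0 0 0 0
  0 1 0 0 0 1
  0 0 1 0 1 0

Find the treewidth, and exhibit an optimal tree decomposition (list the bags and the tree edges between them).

Treewidth 2.
One such decomposition:
Bags: B1 = {1, 3, 6}  B2 = {1, 4, 6}  B3 = {2, 4, 6}  B4 = {2, 5, 6}
Tree: B1–B2, B2–B3, B3–B4

The largest bag has 3 vertices, giving width 2; this decomposition certifies tw(G) ≤ 2. Since 6–3–1–4–2–5–6 is a cycle in G, G is not acyclic. Forests are exactly the graphs of treewidth ≤ 1, so tw(G) ≥ 2. Hence tw(G) = 2 exactly.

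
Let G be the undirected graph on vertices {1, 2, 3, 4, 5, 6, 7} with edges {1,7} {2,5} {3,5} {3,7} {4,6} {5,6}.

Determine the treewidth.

A width-1 tree decomposition is:
Bags: B1 = {3, 5}  B2 = {5, 6}  B3 = {3, 7}  B4 = {2, 5}  B5 = {1, 7}  B6 = {4, 6}
Tree: B1–B2, B1–B3, B1–B4, B3–B5, B2–B6
The largest bag has 2 vertices, giving width 1; this decomposition certifies tw(G) ≤ 1. G has an edge, so its treewidth is at least 1. Combining the bounds, tw(G) = 1.

1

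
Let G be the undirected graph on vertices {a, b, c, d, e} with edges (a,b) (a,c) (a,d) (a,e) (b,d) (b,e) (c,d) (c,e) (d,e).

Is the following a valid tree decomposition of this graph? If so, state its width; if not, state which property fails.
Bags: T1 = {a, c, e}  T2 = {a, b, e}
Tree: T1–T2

A tree decomposition must satisfy three properties: every vertex lies in some bag; for every edge, both endpoints lie together in some bag; and for every vertex, the bags containing it form a connected subtree. Here vertex d appears in no bag, so the decomposition is invalid.

No — vertex d appears in no bag.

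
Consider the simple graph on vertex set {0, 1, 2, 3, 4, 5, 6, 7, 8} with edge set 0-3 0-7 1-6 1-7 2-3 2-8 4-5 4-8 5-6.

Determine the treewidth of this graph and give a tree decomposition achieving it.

The largest bag has 3 vertices, giving width 2; this decomposition certifies tw(G) ≤ 2. For the lower bound, G contains the cycle 7–1–6–5–4–8–2–3–0–7, so G is not a forest; only forests have treewidth ≤ 1, hence tw(G) ≥ 2. The upper and lower bounds meet at 2, so that is the treewidth.

Treewidth 2.
One optimal decomposition is:
Bags: B1 = {1, 6, 7}  B2 = {5, 6, 7}  B3 = {4, 5, 7}  B4 = {4, 7, 8}  B5 = {2, 7, 8}  B6 = {2, 3, 7}  B7 = {0, 3, 7}
Tree: B1–B2, B2–B3, B3–B4, B4–B5, B5–B6, B6–B7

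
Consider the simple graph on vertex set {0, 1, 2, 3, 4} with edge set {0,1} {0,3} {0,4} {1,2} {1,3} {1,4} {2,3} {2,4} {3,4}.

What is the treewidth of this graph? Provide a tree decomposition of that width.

Every bag has size at most 4, so the width is 4 − 1 = 3 and tw(G) ≤ 3. On the other hand G contains the 4-clique {0, 1, 3, 4}. A clique must lie in a single bag of any decomposition, so no decomposition can have width below 3. Hence tw(G) = 3 exactly.

Treewidth 3.
One such decomposition:
Bags: B1 = {0, 1, 3, 4}  B2 = {1, 2, 3, 4}
Tree: B1–B2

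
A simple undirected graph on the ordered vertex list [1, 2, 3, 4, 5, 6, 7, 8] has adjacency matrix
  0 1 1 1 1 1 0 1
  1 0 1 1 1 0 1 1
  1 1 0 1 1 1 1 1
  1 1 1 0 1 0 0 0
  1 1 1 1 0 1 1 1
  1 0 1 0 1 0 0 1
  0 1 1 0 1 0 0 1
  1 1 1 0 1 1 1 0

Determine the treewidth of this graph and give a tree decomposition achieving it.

The largest bag has 5 vertices, giving width 4; this decomposition certifies tw(G) ≤ 4. Conversely, {1, 2, 3, 5, 8} is a clique of size 5, and the vertices of any clique must share a bag in every tree decomposition; so some bag has ≥ 5 vertices and tw(G) ≥ 4. Combining the bounds, tw(G) = 4.

Treewidth 4.
Bags: B1 = {1, 2, 3, 5, 8}  B2 = {1, 2, 3, 4, 5}  B3 = {2, 3, 5, 7, 8}  B4 = {1, 3, 5, 6, 8}
Tree: B1–B2, B1–B3, B1–B4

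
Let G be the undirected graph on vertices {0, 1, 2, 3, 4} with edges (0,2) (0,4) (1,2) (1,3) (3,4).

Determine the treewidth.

A width-2 tree decomposition is:
Bags: B1 = {1, 3, 4}  B2 = {1, 2, 4}  B3 = {0, 2, 4}
Tree: B1–B2, B2–B3
Each bag holds 3 vertices, so the decomposition has width 2, which upper-bounds the treewidth. The edges 4–3–1–2–0–4 form a cycle, so G is not a tree and its treewidth is at least 2. The upper and lower bounds meet at 2, so that is the treewidth.

2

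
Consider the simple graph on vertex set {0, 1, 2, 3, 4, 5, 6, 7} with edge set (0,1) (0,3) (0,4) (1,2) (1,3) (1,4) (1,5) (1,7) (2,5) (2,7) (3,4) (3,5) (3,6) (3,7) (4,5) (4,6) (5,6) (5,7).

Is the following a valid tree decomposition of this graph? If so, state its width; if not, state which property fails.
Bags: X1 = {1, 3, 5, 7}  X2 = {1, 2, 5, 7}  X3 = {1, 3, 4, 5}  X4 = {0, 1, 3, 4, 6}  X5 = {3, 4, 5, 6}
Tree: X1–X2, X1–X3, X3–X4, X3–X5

A tree decomposition must satisfy three properties: every vertex lies in some bag; for every edge, both endpoints lie together in some bag; and for every vertex, the bags containing it form a connected subtree. Here bags containing vertex 6 are not connected in the tree, so the decomposition is invalid.

No — bags containing vertex 6 are not connected in the tree.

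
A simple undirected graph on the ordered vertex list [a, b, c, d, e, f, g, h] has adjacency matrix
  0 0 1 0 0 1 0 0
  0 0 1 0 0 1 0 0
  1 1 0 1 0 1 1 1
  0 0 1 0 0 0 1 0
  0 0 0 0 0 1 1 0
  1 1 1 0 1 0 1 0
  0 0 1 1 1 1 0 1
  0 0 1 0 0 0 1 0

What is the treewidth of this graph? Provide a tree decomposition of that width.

Each bag holds 3 vertices, so the decomposition has width 2, which upper-bounds the treewidth. On the other hand G contains the 3-clique {e, f, g}. A clique must lie in a single bag of any decomposition, so no decomposition can have width below 2. Hence tw(G) = 2 exactly.

Treewidth 2.
One optimal decomposition is:
Bags: B1 = {a, c, f}  B2 = {b, c, f}  B3 = {c, f, g}  B4 = {c, d, g}  B5 = {c, g, h}  B6 = {e, f, g}
Tree: B1–B2, B2–B3, B3–B4, B3–B5, B3–B6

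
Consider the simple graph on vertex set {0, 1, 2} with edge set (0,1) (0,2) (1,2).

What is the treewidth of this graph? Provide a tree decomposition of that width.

Treewidth 2.
One optimal decomposition is:
Bags: B1 = {0, 1, 2}
Tree: (single bag)

A single bag containing all 3 vertices is trivially a valid decomposition of width 2. Conversely, {0, 1, 2} is a clique of size 3, and the vertices of any clique must share a bag in every tree decomposition; so some bag has ≥ 3 vertices and tw(G) ≥ 2. The upper and lower bounds meet at 2, so that is the treewidth.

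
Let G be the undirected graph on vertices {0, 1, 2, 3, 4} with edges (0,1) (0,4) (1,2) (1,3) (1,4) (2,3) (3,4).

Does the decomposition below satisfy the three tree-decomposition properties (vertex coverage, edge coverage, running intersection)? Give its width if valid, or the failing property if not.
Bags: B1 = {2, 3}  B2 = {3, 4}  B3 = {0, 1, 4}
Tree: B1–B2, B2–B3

No — edge (1,3) lies in no bag.

A tree decomposition must satisfy three properties: every vertex lies in some bag; for every edge, both endpoints lie together in some bag; and for every vertex, the bags containing it form a connected subtree. Here edge (1,3) lies in no bag, so the decomposition is invalid.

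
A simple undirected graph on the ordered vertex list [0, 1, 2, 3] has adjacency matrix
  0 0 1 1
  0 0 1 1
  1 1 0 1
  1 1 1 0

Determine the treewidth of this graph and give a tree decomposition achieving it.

The largest bag has 3 vertices, giving width 2; this decomposition certifies tw(G) ≤ 2. Conversely, {0, 2, 3} is a clique of size 3, and the vertices of any clique must share a bag in every tree decomposition; so some bag has ≥ 3 vertices and tw(G) ≥ 2. Therefore the treewidth is 2.

Treewidth 2.
One optimal decomposition is:
Bags: B1 = {0, 2, 3}  B2 = {1, 2, 3}
Tree: B1–B2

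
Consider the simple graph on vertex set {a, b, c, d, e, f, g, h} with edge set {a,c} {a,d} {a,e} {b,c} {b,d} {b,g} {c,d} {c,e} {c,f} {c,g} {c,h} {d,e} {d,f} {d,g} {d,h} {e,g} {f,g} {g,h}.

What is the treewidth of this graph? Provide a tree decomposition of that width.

Treewidth 3.
One optimal decomposition is:
Bags: B1 = {c, d, e, g}  B2 = {c, d, f, g}  B3 = {b, c, d, g}  B4 = {a, c, d, e}  B5 = {c, d, g, h}
Tree: B1–B2, B1–B3, B1–B4, B2–B5

The largest bag has 4 vertices, giving width 3; this decomposition certifies tw(G) ≤ 3. Conversely, {c, d, e, g} is a clique of size 4, and the vertices of any clique must share a bag in every tree decomposition; so some bag has ≥ 4 vertices and tw(G) ≥ 3. Hence tw(G) = 3 exactly.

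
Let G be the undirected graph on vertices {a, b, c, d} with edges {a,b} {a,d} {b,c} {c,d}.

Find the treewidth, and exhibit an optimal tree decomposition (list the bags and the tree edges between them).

Every bag has size at most 3, so the width is 3 − 1 = 2 and tw(G) ≤ 2. The edges d–a–b–c–d form a cycle, so G is not a tree and its treewidth is at least 2. Combining the bounds, tw(G) = 2.

Treewidth 2.
Bags: B1 = {a, b, d}  B2 = {b, c, d}
Tree: B1–B2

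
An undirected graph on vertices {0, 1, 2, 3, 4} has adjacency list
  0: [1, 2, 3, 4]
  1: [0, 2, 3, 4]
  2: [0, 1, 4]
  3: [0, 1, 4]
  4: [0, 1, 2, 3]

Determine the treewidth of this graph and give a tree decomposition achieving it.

Each bag holds 4 vertices, so the decomposition has width 3, which upper-bounds the treewidth. Conversely, {0, 1, 2, 4} is a clique of size 4, and the vertices of any clique must share a bag in every tree decomposition; so some bag has ≥ 4 vertices and tw(G) ≥ 3. Combining the bounds, tw(G) = 3.

Treewidth 3.
Bags: B1 = {0, 1, 3, 4}  B2 = {0, 1, 2, 4}
Tree: B1–B2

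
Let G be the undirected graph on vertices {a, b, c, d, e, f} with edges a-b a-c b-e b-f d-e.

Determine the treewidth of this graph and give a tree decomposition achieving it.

Every bag has size at most 2, so the width is 2 − 1 = 1 and tw(G) ≤ 1. Any graph with an edge has treewidth ≥ 1, and G has the edge c–a. The upper and lower bounds meet at 1, so that is the treewidth.

Treewidth 1.
Bags: B1 = {a, c}  B2 = {a, b}  B3 = {b, e}  B4 = {d, e}  B5 = {b, f}
Tree: B1–B2, B2–B3, B3–B4, B2–B5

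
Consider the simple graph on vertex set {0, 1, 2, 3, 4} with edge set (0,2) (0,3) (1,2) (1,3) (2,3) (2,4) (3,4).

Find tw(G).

A width-2 tree decomposition is:
Bags: B1 = {0, 2, 3}  B2 = {2, 3, 4}  B3 = {1, 2, 3}
Tree: B1–B2, B1–B3
The largest bag has 3 vertices, giving width 2; this decomposition certifies tw(G) ≤ 2. On the other hand G contains the 3-clique {0, 2, 3}. A clique must lie in a single bag of any decomposition, so no decomposition can have width below 2. Combining the bounds, tw(G) = 2.

2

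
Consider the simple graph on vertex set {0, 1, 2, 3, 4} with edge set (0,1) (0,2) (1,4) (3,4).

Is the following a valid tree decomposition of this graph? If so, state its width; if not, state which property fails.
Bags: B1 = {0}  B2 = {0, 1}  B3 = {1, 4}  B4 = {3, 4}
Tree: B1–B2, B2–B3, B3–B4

No — vertex 2 appears in no bag.

A tree decomposition must satisfy three properties: every vertex lies in some bag; for every edge, both endpoints lie together in some bag; and for every vertex, the bags containing it form a connected subtree. Here vertex 2 appears in no bag, so the decomposition is invalid.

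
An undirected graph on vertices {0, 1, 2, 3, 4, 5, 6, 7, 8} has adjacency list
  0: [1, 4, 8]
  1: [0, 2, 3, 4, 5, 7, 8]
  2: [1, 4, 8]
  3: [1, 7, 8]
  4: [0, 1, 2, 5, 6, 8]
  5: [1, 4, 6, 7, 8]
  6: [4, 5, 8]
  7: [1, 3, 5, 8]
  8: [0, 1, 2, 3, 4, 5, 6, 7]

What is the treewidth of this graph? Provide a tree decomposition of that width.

The largest bag has 4 vertices, giving width 3; this decomposition certifies tw(G) ≤ 3. Conversely, {1, 3, 7, 8} is a clique of size 4, and the vertices of any clique must share a bag in every tree decomposition; so some bag has ≥ 4 vertices and tw(G) ≥ 3. The upper and lower bounds meet at 3, so that is the treewidth.

Treewidth 3.
Bags: B1 = {1, 2, 4, 8}  B2 = {1, 4, 5, 8}  B3 = {0, 1, 4, 8}  B4 = {1, 5, 7, 8}  B5 = {1, 3, 7, 8}  B6 = {4, 5, 6, 8}
Tree: B1–B2, B2–B3, B2–B4, B4–B5, B2–B6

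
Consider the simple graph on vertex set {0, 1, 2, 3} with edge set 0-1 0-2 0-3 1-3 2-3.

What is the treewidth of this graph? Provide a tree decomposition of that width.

Treewidth 2.
Bags: B1 = {0, 2, 3}  B2 = {0, 1, 3}
Tree: B1–B2

The largest bag has 3 vertices, giving width 2; this decomposition certifies tw(G) ≤ 2. Conversely, {0, 1, 3} is a clique of size 3, and the vertices of any clique must share a bag in every tree decomposition; so some bag has ≥ 3 vertices and tw(G) ≥ 2. Hence tw(G) = 2 exactly.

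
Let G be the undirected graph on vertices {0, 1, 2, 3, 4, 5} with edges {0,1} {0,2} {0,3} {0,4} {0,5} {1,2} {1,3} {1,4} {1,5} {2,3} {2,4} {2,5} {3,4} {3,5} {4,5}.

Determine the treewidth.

5

A width-5 tree decomposition is:
Bags: B1 = {0, 1, 2, 3, 4, 5}
Tree: (single bag)
A single bag containing all 6 vertices is trivially a valid decomposition of width 5. Conversely, {0, 1, 2, 3, 4, 5} is a clique of size 6, and the vertices of any clique must share a bag in every tree decomposition; so some bag has ≥ 6 vertices and tw(G) ≥ 5. The upper and lower bounds meet at 5, so that is the treewidth.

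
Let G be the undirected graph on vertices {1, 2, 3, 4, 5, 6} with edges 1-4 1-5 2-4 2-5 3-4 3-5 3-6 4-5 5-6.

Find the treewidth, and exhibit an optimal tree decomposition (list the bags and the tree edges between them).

The largest bag has 3 vertices, giving width 2; this decomposition certifies tw(G) ≤ 2. For the lower bound, the 3 vertices {1, 4, 5} are pairwise adjacent, and any tree decomposition puts a clique entirely inside one bag — forcing width ≥ 2. Combining the bounds, tw(G) = 2.

Treewidth 2.
One optimal decomposition is:
Bags: B1 = {3, 4, 5}  B2 = {2, 4, 5}  B3 = {1, 4, 5}  B4 = {3, 5, 6}
Tree: B1–B2, B2–B3, B1–B4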